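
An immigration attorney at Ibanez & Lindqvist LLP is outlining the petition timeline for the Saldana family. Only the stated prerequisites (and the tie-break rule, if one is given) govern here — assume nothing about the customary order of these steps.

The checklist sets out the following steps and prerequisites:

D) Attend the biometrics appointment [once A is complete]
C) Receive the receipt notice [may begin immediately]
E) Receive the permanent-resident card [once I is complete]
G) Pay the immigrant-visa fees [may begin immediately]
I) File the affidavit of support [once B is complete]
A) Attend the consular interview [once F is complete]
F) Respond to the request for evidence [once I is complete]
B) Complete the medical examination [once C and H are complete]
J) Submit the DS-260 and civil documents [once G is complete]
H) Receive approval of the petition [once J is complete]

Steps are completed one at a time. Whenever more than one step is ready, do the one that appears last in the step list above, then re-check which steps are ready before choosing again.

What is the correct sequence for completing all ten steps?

G J H C B I F A E D

Nothing is required for G and C. G is listed later → G first.
Ready: J and C. J is listed later → J.
Now H and C have their prerequisites met. H is listed later, so H next.
Next only C has its prerequisites met → C.
B needed H and C, now all done → B.
I is the only step now ready → I.
Now F and E have their prerequisites met. F is listed later, so F next.
Ready: A and E. A is listed later → A.
D now also ready, so the ready set is {E, D}; E is listed later → E.
D needed A, now all done → D.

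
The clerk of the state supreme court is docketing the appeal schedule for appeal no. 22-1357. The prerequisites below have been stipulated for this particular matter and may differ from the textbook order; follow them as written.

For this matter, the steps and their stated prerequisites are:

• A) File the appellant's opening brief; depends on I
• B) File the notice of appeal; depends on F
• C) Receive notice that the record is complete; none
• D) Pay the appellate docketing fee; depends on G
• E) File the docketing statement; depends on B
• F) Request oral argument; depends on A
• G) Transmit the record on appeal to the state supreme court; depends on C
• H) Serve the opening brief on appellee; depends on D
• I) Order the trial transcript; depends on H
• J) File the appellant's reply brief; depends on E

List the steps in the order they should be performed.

C has no prerequisites → C first.
That leaves G as the only ready step → G.
Next only D has its prerequisites met → D.
H needed D, now all done → H.
Next only I has its prerequisites met → I.
A is the only step now ready → A.
F needed A, now all done → F.
B is the only step now ready → B.
Next only E has its prerequisites met → E.
J needed E, now all done → J.

C, G, D, H, I, A, F, B, E, J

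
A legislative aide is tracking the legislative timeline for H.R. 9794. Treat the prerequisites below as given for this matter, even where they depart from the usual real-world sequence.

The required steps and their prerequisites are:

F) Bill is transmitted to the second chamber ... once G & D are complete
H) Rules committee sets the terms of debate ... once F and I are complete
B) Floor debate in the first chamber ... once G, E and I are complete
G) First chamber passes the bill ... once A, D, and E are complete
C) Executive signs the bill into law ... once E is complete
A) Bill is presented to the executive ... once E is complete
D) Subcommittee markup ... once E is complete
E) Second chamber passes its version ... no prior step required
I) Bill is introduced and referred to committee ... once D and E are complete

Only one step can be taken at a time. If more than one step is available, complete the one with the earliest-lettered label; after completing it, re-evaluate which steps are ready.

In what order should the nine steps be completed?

E is the only step with nothing outstanding, so it goes first.
Now A, C and D have their prerequisites met. A has the earlier label, so A next.
Ready: C and D. C has the earlier label → C.
Next only D has its prerequisites met → D.
Now G and I have their prerequisites met. G has the earlier label, so G next.
F now also ready, so the ready set is {F, I}; F has the earlier label → F.
I needed D and E, now all done → I.
B and H are both available; B has the earlier label → B.
H needed F and I, now all done → H.

E → A → C → D → G → F → I → B → H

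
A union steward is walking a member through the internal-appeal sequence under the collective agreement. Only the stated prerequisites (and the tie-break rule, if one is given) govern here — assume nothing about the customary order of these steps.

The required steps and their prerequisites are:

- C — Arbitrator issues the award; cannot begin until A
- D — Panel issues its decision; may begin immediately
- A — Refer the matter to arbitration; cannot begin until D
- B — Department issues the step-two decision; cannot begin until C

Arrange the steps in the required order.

D A C B

Only D has no prerequisites, so it is first.
That leaves A as the only ready step → A.
C needed A, now all done → C.
That leaves B as the only ready step → B.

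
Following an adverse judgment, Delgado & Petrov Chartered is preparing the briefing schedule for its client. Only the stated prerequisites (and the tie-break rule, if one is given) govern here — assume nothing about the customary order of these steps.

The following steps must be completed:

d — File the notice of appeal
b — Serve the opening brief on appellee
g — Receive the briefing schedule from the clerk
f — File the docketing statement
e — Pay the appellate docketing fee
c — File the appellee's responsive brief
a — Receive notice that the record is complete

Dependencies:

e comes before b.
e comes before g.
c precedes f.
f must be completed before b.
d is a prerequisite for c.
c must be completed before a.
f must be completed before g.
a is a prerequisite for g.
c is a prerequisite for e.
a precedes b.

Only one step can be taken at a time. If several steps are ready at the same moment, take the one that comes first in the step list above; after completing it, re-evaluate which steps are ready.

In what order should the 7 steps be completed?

d, c, f, e, a, b, g

d has no prerequisites → d first.
c needed d, now all done → c.
f, e and a are all available; f is listed earlier → f.
Ready: e and a. e is listed earlier → e.
a needed c, now all done → a.
Now b and g have their prerequisites met. b is listed earlier, so b next.
That leaves g as the only ready step → g.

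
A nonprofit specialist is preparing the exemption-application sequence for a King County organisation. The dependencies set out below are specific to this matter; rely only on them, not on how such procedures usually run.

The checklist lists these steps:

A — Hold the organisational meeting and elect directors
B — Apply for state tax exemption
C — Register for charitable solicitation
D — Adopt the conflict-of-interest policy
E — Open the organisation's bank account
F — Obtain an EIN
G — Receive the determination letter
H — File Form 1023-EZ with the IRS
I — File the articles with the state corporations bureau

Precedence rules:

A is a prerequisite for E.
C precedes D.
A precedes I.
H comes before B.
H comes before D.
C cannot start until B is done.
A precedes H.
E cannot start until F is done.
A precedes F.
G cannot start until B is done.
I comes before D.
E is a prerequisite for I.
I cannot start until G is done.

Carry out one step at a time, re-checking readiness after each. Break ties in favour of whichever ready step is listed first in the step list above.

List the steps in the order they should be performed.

A, F, E, H, B, C, G, I, D

A has no prerequisites → A first.
Ready: F and H. F is listed earlier → F.
E now also ready, so the ready set is {E, H}; E is listed earlier → E.
That leaves H as the only ready step → H.
B needed H, now all done → B.
Ready: C and G. C is listed earlier → C.
G needed B, now all done → G.
I needed A, E and G, now all done → I.
That leaves D as the only ready step → D.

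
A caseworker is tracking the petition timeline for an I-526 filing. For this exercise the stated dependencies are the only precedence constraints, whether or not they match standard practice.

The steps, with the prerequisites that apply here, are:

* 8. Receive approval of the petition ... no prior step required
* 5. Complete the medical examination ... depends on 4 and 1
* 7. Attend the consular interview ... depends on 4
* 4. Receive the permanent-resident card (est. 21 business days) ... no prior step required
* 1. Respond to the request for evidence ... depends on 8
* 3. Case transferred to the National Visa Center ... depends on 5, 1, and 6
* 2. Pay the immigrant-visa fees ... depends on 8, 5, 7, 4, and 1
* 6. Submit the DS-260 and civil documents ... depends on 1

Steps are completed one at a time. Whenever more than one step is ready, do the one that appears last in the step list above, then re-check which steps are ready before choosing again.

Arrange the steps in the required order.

4 and 8 have no prerequisites; 4 is listed later, so 4 is first.
Now 7 and 8 have their prerequisites met. 7 is listed later, so 7 next.
8 is the only step now ready → 8.
1 needed 8, now all done → 1.
Now 6 and 5 have their prerequisites met. 6 is listed later, so 6 next.
That leaves 5 as the only ready step → 5.
Ready: 2 and 3. 2 is listed later → 2.
That leaves 3 as the only ready step → 3.

4 7 8 1 6 5 2 3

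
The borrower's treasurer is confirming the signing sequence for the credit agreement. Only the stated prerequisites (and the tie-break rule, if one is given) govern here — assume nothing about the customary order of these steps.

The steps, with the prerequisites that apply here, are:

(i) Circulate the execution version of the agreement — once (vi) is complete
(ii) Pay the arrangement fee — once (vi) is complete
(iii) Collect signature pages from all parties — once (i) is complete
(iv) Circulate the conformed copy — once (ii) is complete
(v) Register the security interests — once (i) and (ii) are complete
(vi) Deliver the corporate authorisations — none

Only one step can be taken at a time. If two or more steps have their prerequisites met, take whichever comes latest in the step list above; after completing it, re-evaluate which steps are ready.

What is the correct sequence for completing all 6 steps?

Only (vi) has no prerequisites, so it is first.
Now (ii) and (i) have their prerequisites met. (ii) is listed later, so (ii) next.
Now (iv) and (i) have their prerequisites met. (iv) is listed later, so (iv) next.
(i) is the only step now ready → (i).
Now (v) and (iii) have their prerequisites met. (v) is listed later, so (v) next.
(iii) needed (i), now all done → (iii).

(vi), (ii), (iv), (i), (v), (iii)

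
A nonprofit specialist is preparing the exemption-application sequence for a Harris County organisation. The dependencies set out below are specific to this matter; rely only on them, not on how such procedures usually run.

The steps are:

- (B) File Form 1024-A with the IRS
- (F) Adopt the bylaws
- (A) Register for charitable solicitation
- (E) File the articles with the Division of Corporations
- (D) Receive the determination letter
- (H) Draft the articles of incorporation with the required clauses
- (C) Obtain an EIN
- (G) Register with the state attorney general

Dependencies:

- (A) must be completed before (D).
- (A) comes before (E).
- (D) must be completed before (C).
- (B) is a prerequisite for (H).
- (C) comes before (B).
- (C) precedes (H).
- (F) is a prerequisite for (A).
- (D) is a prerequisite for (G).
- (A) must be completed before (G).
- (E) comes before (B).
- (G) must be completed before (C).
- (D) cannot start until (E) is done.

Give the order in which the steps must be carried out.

(F) is the only step with nothing outstanding, so it goes first.
(A) needed (F), now all done → (A).
(E) needed (A), now all done → (E).
That leaves (D) as the only ready step → (D).
(G) needed (A) and (D), now all done → (G).
(C) needed (D) and (G), now all done → (C).
(B) needed (E) and (C), now all done → (B).
(H) is the only step now ready → (H).

(F), (A), (E), (D), (G), (C), (B), (H)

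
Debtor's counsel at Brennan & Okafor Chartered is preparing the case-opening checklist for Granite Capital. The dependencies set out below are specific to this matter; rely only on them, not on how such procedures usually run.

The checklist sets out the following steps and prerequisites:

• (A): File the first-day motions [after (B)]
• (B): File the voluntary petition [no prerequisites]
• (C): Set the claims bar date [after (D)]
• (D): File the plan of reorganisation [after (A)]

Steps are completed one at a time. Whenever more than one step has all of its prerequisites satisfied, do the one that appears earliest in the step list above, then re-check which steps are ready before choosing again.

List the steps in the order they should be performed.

(B) → (A) → (D) → (C)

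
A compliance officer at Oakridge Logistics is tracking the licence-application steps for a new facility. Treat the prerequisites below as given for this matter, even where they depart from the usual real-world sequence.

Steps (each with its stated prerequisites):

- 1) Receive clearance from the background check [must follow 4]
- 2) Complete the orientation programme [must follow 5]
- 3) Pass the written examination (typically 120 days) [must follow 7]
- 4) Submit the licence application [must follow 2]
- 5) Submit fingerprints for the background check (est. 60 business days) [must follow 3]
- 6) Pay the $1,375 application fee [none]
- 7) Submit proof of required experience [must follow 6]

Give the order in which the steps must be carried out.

6 7 3 5 2 4 1

6 is the only step with nothing outstanding, so it goes first.
7 needed 6, now all done → 7.
That leaves 3 as the only ready step → 3.
5 is the only step now ready → 5.
That leaves 2 as the only ready step → 2.
4 needed 2, now all done → 4.
Next only 1 has its prerequisites met → 1.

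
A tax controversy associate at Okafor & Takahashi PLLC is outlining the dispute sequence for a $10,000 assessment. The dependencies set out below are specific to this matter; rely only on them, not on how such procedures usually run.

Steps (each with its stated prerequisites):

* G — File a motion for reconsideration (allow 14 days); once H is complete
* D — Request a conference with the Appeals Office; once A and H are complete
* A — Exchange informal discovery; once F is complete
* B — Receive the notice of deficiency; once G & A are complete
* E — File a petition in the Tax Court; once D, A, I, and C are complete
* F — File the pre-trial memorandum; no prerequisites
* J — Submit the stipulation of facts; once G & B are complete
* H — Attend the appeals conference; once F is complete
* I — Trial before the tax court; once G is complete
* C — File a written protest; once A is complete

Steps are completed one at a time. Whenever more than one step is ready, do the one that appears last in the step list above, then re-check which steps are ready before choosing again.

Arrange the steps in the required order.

F is the only step with nothing outstanding, so it goes first.
Ready: H and A. H is listed later → H.
A and G are both available; A is listed later → A.
Ready: C, D and G. C is listed later → C.
Ready: D and G. D is listed later → D.
G needed H, now all done → G.
Now I and B have their prerequisites met. I is listed later, so I next.
E now also ready, so the ready set is {E, B}; E is listed later → E.
That leaves B as the only ready step → B.
J is the only step now ready → J.

F → H → A → C → D → G → I → E → B → J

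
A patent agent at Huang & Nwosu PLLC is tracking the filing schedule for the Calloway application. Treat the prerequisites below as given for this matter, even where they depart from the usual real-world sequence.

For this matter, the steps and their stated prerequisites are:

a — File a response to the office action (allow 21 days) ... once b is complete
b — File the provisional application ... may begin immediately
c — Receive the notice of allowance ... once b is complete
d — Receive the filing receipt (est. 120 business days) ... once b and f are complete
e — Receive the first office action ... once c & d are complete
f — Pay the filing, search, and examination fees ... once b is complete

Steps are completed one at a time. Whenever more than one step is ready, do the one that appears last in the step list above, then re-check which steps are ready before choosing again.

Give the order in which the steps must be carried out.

b has no prerequisites → b first.
Ready: f, c and a. f is listed later → f.
d now also ready, so the ready set is {d, c, a}; d is listed later → d.
Now c and a have their prerequisites met. c is listed later, so c next.
e and a are both available; e is listed later → e.
a needed b, now all done → a.

b, f, d, c, e, a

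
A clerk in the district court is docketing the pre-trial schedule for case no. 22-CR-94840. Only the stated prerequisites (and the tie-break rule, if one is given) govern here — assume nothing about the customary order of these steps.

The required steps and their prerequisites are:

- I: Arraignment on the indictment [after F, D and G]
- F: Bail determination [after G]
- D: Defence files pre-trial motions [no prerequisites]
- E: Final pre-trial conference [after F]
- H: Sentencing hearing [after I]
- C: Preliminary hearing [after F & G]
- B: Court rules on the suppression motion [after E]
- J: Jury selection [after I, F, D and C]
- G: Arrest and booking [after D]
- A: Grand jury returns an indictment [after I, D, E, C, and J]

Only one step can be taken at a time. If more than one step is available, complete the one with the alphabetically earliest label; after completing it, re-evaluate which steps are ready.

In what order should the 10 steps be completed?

D G F C E B I H J A

Only D has no prerequisites, so it is first.
Next only G has its prerequisites met → G.
F needed G, now all done → F.
Now C, E and I have their prerequisites met. C has the earlier label, so C next.
E and I are both available; E has the earlier label → E.
Ready: B and I. B has the earlier label → B.
That leaves I as the only ready step → I.
Now H and J have their prerequisites met. H has the earlier label, so H next.
J needed C, D, F and I, now all done → J.
Next only A has its prerequisites met → A.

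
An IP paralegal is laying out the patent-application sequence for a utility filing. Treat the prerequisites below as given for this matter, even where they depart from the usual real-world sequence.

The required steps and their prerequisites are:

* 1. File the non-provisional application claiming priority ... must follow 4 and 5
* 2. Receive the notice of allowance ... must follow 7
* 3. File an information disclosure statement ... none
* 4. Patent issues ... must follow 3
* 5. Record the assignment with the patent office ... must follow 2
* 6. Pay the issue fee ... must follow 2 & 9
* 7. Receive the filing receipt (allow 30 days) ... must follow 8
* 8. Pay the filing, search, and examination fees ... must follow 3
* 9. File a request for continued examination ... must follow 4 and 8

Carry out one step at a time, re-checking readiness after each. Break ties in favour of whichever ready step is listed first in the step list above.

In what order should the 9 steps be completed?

3 is the only step with nothing outstanding, so it goes first.
4 and 8 are both available; 4 is listed earlier → 4.
Next only 8 has its prerequisites met → 8.
Now 7 and 9 have their prerequisites met. 7 is listed earlier, so 7 next.
Ready: 2 and 9. 2 is listed earlier → 2.
5 now also ready, so the ready set is {5, 9}; 5 is listed earlier → 5.
Ready: 1 and 9. 1 is listed earlier → 1.
9 needed 4 and 8, now all done → 9.
6 is the only step now ready → 6.

3 → 4 → 8 → 7 → 2 → 5 → 1 → 9 → 6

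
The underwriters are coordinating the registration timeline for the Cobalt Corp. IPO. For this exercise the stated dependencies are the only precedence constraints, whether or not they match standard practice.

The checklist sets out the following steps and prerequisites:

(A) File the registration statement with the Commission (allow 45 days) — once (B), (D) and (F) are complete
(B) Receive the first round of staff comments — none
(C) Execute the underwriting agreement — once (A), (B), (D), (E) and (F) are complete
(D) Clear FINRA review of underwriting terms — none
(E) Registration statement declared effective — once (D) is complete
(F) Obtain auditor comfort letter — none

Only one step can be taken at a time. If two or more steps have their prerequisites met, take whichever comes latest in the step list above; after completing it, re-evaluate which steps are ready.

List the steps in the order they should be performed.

(F), (D), (E), (B), (A), (C)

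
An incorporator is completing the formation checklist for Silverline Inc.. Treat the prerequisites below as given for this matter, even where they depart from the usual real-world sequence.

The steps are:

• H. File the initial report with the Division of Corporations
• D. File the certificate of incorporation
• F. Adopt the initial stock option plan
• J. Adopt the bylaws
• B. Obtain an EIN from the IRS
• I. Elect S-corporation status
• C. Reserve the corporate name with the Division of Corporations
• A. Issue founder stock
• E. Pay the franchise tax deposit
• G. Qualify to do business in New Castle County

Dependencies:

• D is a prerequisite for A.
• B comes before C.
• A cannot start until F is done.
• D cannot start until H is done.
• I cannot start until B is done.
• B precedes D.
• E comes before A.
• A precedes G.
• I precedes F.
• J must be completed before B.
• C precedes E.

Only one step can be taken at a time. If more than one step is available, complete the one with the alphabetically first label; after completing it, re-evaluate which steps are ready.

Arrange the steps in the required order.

H and J have no prerequisites; H has the earlier label, so H is first.
That leaves J as the only ready step → J.
That leaves B as the only ready step → B.
C, D and I are all available; C has the earlier label → C.
E now also ready, so the ready set is {D, E, I}; D has the earlier label → D.
Now E and I have their prerequisites met. E has the earlier label, so E next.
I is the only step now ready → I.
F needed I, now all done → F.
A needed D, E and F, now all done → A.
Next only G has its prerequisites met → G.

H → J → B → C → D → E → I → F → A → G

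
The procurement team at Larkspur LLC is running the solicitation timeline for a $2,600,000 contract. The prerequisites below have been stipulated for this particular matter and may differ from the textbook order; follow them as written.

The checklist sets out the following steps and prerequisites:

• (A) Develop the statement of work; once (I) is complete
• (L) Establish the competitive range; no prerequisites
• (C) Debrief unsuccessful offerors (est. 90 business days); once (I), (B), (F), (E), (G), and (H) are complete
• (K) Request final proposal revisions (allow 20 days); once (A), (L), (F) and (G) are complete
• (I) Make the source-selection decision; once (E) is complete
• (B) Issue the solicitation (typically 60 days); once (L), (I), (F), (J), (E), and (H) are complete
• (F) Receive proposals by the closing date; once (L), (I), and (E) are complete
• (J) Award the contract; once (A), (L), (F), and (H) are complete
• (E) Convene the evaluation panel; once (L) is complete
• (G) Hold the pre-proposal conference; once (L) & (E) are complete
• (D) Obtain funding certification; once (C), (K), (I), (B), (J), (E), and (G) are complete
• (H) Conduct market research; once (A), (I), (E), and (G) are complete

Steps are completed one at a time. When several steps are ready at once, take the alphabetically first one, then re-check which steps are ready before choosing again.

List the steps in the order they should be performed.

(L), (E), (G), (I), (A), (F), (H), (J), (B), (C), (K), (D)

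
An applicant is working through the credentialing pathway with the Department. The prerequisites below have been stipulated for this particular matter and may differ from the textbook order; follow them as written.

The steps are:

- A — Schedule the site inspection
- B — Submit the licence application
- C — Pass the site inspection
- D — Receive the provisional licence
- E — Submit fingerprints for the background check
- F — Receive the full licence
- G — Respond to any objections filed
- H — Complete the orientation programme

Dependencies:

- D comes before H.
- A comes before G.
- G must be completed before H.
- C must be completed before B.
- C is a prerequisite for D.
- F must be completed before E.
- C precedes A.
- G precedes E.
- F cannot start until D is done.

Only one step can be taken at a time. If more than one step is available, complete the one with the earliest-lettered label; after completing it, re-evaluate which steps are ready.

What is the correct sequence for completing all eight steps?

C → A → B → D → F → G → E → H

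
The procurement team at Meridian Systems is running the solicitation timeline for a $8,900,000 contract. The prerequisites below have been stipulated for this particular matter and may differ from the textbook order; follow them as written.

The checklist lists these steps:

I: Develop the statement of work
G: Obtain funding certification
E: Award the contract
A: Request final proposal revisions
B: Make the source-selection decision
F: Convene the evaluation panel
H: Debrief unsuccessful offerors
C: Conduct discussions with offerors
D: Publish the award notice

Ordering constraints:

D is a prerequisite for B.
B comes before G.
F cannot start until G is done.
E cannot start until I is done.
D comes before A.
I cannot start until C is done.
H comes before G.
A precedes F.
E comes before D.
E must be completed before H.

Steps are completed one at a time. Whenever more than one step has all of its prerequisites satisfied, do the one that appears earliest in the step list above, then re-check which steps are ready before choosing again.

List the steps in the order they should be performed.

C, I, E, H, D, A, B, G, F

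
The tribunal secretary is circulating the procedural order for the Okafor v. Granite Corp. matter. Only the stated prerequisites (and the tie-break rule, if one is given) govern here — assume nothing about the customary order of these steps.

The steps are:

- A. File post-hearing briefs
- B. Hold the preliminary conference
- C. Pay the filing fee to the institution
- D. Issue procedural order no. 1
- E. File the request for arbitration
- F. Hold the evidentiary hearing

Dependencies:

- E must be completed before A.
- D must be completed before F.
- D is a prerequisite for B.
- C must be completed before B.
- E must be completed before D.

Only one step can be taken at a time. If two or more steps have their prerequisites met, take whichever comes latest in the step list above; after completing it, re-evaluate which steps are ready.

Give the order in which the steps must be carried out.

Nothing is required for E and C. E is listed later → E first.
D and A now also ready, so the ready set is {D, C, A}; D is listed later → D.
Now F, C and A have their prerequisites met. F is listed later, so F next.
Now C and A have their prerequisites met. C is listed later, so C next.
Ready: B and A. B is listed later → B.
A needed E, now all done → A.

E, D, F, C, B, A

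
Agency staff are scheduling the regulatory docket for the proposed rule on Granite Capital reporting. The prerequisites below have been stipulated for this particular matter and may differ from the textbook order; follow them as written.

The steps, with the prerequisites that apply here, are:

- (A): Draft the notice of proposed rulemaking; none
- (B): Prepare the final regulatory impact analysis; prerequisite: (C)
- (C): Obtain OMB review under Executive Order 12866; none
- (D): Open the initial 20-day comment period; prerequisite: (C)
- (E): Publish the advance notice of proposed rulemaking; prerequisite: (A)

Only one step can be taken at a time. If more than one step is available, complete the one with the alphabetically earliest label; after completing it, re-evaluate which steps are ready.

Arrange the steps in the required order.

(A) → (C) → (B) → (D) → (E)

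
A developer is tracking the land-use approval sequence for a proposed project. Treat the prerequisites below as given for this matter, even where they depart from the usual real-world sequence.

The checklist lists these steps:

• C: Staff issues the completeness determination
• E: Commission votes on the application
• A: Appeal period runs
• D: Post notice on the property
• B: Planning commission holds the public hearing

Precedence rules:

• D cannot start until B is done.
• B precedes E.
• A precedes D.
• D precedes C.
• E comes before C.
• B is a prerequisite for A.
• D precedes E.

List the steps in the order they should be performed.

B has no prerequisites → B first.
A is the only step now ready → A.
That leaves D as the only ready step → D.
E needed D and B, now all done → E.
Next only C has its prerequisites met → C.

B, A, D, E, C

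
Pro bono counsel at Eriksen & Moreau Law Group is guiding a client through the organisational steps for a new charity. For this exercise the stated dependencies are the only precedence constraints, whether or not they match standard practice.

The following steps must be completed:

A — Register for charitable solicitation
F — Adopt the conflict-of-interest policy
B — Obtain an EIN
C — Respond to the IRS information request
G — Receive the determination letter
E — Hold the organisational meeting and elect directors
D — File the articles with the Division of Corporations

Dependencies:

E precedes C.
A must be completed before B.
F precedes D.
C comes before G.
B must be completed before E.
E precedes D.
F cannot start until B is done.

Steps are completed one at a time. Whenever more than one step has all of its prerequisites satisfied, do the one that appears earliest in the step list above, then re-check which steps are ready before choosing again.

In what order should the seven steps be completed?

Only A has no prerequisites, so it is first.
B needed A, now all done → B.
Ready: F and E. F is listed earlier → F.
E is the only step now ready → E.
C and D are both available; C is listed earlier → C.
Now G and D have their prerequisites met. G is listed earlier, so G next.
Next only D has its prerequisites met → D.

A B F E C G D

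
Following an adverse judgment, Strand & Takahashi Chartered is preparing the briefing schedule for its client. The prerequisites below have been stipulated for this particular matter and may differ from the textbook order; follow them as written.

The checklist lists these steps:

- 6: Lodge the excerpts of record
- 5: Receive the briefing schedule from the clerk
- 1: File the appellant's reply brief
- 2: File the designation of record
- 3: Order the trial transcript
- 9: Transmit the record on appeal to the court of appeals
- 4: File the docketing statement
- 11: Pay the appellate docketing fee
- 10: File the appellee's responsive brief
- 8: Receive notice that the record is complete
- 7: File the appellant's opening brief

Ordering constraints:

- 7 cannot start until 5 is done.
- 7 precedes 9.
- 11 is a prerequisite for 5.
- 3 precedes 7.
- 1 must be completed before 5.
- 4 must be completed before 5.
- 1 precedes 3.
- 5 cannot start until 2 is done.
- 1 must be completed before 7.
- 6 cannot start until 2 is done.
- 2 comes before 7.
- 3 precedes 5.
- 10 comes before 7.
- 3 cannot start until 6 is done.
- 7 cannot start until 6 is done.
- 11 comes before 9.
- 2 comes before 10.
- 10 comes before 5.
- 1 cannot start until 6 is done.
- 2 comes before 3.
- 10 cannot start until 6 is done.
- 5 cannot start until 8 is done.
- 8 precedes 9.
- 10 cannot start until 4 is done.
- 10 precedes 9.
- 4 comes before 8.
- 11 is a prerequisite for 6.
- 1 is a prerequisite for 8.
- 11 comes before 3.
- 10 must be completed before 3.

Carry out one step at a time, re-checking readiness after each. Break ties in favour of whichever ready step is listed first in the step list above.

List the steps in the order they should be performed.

2, 4 and 11 have no prerequisites; 2 is listed earlier, so 2 is first.
4 and 11 are both available; 4 is listed earlier → 4.
11 is the only step now ready → 11.
6 needed 2 and 11, now all done → 6.
1 and 10 are both available; 1 is listed earlier → 1.
8 now also ready, so the ready set is {10, 8}; 10 is listed earlier → 10.
3 now also ready, so the ready set is {3, 8}; 3 is listed earlier → 3.
That leaves 8 as the only ready step → 8.
5 is the only step now ready → 5.
7 needed 6, 5, 1, 2, 3 and 10, now all done → 7.
9 needed 11, 10, 8 and 7, now all done → 9.

2 4 11 6 1 10 3 8 5 7 9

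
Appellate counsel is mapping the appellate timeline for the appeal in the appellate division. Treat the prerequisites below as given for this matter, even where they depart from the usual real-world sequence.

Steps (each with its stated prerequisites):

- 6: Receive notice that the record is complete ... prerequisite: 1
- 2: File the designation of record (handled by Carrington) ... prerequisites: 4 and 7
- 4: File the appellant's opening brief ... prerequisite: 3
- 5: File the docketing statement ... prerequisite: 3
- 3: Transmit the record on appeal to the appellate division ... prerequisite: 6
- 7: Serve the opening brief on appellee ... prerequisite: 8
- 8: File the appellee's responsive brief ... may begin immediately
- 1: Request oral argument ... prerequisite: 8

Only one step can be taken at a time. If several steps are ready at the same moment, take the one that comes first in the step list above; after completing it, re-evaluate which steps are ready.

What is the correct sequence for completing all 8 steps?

8 has no prerequisites → 8 first.
Ready: 7 and 1. 7 is listed earlier → 7.
1 needed 8, now all done → 1.
6 needed 1, now all done → 6.
Next only 3 has its prerequisites met → 3.
Now 4 and 5 have their prerequisites met. 4 is listed earlier, so 4 next.
Now 2 and 5 have their prerequisites met. 2 is listed earlier, so 2 next.
5 needed 3, now all done → 5.

8, 7, 1, 6, 3, 4, 2, 5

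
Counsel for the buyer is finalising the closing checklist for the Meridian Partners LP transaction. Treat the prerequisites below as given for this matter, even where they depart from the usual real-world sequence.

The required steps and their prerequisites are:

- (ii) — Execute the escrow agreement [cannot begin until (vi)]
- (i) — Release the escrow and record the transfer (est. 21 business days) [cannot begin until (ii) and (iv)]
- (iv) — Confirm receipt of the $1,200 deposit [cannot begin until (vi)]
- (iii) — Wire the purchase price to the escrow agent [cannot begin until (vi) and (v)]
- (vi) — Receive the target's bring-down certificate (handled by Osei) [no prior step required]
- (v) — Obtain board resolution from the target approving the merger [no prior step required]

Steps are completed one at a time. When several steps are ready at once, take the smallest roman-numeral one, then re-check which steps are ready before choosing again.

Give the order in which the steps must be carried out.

(v), (vi), (ii), (iii), (iv), (i)

Nothing is required for (v) and (vi). (v) has the earlier label → (v) first.
Next only (vi) has its prerequisites met → (vi).
Ready: (ii), (iii) and (iv). (ii) has the earlier label → (ii).
(iii) and (iv) are both available; (iii) has the earlier label → (iii).
(iv) needed (vi), now all done → (iv).
Next only (i) has its prerequisites met → (i).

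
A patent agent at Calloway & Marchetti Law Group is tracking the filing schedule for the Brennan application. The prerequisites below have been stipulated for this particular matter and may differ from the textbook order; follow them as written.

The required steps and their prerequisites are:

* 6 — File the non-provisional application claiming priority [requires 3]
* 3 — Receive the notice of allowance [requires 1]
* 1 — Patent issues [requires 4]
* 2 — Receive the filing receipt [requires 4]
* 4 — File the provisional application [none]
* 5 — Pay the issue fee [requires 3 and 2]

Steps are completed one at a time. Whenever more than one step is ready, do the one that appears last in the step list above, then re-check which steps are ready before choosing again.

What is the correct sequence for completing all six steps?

4, 2, 1, 3, 5, 6

Only 4 has no prerequisites, so it is first.
2 and 1 are both available; 2 is listed later → 2.
That leaves 1 as the only ready step → 1.
3 needed 1, now all done → 3.
Now 5 and 6 have their prerequisites met. 5 is listed later, so 5 next.
6 needed 3, now all done → 6.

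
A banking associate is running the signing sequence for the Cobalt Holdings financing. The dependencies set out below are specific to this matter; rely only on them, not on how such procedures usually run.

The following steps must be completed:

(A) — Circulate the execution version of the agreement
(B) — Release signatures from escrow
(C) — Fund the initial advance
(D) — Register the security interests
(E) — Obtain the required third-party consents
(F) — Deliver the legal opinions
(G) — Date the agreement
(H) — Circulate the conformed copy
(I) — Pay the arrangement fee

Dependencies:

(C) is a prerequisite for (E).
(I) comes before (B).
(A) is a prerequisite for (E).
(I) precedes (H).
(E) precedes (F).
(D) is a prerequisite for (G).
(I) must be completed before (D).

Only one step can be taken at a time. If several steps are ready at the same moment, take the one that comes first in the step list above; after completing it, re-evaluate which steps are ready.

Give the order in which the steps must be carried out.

(A), (C), (E), (F), (I), (B), (D), (G), (H)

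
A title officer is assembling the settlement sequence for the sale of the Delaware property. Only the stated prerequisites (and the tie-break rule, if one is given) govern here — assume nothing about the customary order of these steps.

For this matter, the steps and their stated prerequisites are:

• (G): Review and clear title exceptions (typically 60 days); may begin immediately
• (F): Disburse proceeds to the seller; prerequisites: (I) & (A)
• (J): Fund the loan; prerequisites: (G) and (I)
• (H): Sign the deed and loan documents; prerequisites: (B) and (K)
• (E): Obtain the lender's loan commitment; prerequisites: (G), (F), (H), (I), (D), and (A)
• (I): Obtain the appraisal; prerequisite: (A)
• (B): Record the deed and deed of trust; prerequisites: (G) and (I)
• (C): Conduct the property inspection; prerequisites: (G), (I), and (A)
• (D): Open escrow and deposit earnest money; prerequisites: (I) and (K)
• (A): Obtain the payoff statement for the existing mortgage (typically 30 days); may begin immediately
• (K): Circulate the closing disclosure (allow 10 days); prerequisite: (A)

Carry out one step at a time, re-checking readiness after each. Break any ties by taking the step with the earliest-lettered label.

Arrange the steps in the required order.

(A) and (G) have no prerequisites; (A) has the earlier label, so (A) is first.
Ready: (G), (I) and (K). (G) has the earlier label → (G).
Now (I) and (K) have their prerequisites met. (I) has the earlier label, so (I) next.
(B), (C), (F) and (J) now also ready, so the ready set is {(B), (C), (F), (J), (K)}; (B) has the earlier label → (B).
(C), (F), (J) and (K) are all available; (C) has the earlier label → (C).
(F), (J) and (K) are all available; (F) has the earlier label → (F).
(J) and (K) are both available; (J) has the earlier label → (J).
(K) needed (A), now all done → (K).
Now (D) and (H) have their prerequisites met. (D) has the earlier label, so (D) next.
(H) is the only step now ready → (H).
Next only (E) has its prerequisites met → (E).

(A) (G) (I) (B) (C) (F) (J) (K) (D) (H) (E)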